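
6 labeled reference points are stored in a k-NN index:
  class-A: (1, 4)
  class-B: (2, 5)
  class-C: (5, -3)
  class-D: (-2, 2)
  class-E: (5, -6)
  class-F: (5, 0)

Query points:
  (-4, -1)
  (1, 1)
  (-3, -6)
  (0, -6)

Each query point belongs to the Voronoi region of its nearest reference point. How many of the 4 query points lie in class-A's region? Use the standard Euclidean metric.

1

(-4, -1) — d² to each: class-A:50, class-B:72, class-C:85, class-D:13, class-E:106, class-F:82 → nearest is class-D
(1, 1) — d² to each: class-A:9, class-B:17, class-C:32, class-D:10, class-E:65, class-F:17 → nearest is class-A
(-3, -6) — d² to each: class-A:116, class-B:146, class-C:73, class-D:65, class-E:64, class-F:100 → nearest is class-E
(0, -6) — d² to each: class-A:101, class-B:125, class-C:34, class-D:68, class-E:25, class-F:61 → nearest is class-E
1 of the 4 points has class-A as nearest.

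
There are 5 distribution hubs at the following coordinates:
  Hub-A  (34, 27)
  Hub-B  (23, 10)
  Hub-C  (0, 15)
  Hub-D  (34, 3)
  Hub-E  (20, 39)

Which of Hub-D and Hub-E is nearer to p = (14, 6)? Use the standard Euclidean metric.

Hub-D

Compare squared distances:
d²(p, Hub-D) = (14−34)² + (6−3)² = 400 + 9 = 409
d²(p, Hub-E) = (14−20)² + (6−39)² = 36 + 1089 = 1125
409 < 1125, so Hub-D is closer.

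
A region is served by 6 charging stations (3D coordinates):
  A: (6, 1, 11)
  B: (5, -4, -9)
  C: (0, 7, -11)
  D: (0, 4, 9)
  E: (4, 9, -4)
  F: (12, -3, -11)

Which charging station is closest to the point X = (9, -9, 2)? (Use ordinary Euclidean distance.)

Squared Euclidean distances:
|XA|² = (9−6)² + (-9−1)² + (2−11)² = 9 + 100 + 81 = 190
|XB|² = (9−5)² + (-9−(-4))² + (2−(-9))² = 16 + 25 + 121 = 162
|XC|² = (9−0)² + (-9−7)² + (2−(-11))² = 81 + 256 + 169 = 506
|XD|² = (9−0)² + (-9−4)² + (2−9)² = 81 + 169 + 49 = 299
|XE|² = (9−4)² + (-9−9)² + (2−(-4))² = 25 + 324 + 36 = 385
|XF|² = (9−12)² + (-9−(-3))² + (2−(-11))² = 9 + 36 + 169 = 214
B is nearest.

B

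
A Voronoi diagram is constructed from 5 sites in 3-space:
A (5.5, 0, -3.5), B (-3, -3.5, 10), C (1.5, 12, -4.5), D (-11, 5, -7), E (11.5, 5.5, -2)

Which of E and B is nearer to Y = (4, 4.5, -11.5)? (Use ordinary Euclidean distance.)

E

Compare squared distances:
|YE|² = (4−11.5)² + (4.5−5.5)² + (-11.5−(-2))² = 56.25 + 1 + 90.25 = 147.5
|YB|² = (4−(-3))² + (4.5−(-3.5))² + (-11.5−10)² = 49 + 64 + 462.25 = 575.25
147.5 < 575.25, so E is closer.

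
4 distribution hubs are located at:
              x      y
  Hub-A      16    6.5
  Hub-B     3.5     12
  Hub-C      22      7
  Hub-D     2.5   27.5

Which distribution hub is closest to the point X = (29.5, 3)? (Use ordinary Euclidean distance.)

Compare squared distances (the ordering matches that of the actual distances):
d²(X, Hub-A) = 182.25 + 12.25 = 194.5
d²(X, Hub-B) = 676 + 81 = 757
d²(X, Hub-C) = 56.25 + 16 = 72.25
d²(X, Hub-D) = 729 + 600.25 = 1329.25
The smallest is to Hub-C, so X lies in the Voronoi region of Hub-C.

Hub-C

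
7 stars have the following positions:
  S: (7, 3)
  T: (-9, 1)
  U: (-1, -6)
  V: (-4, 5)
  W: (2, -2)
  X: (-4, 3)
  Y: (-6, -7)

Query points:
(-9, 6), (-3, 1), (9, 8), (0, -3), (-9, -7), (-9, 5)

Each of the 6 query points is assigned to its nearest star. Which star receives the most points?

T

(-9, 6) — d² to each: S:265, T:25, U:208, V:26, W:185, X:34, Y:178 → nearest is T
(-3, 1) — d² to each: S:104, T:36, U:53, V:17, W:34, X:5, Y:73 → nearest is X
(9, 8) — d² to each: S:29, T:373, U:296, V:178, W:149, X:194, Y:450 → nearest is S
(0, -3) — d² to each: S:85, T:97, U:10, V:80, W:5, X:52, Y:52 → nearest is W
(-9, -7) — d² to each: S:356, T:64, U:65, V:169, W:146, X:125, Y:9 → nearest is Y
(-9, 5) — d² to each: S:260, T:16, U:185, V:25, W:170, X:29, Y:153 → nearest is T
Tally — S:1, T:2, W:1, X:1, Y:1. T captures the most (2).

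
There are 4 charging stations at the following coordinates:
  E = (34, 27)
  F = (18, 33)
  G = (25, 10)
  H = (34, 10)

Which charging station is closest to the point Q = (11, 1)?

Compare squared distances (the ordering matches that of the actual distances):
|QE|² = 529 + 676 = 1205
|QF|² = 49 + 1024 = 1073
|QG|² = 196 + 81 = 277
|QH|² = 529 + 81 = 610
The smallest is to G, so Q lies in the Voronoi region of G.

G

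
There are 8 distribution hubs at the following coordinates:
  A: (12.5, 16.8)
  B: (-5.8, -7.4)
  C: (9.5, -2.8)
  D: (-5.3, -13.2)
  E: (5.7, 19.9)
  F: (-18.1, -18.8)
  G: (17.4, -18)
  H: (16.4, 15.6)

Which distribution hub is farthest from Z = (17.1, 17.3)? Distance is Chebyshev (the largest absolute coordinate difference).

F

d(Z,A) = max(4.6, 0.5) = 4.6
d(Z,B) = max(22.9, 24.7) = 24.7
d(Z,C) = max(7.6, 20.1) = 20.1
d(Z,D) = max(22.4, 30.5) = 30.5
d(Z,E) = max(11.4, 2.6) = 11.4
d(Z,F) = max(35.2, 36.1) = 36.1
d(Z,G) = max(0.3, 35.3) = 35.3
d(Z,H) = max(0.7, 1.7) = 1.7
The largest is to F.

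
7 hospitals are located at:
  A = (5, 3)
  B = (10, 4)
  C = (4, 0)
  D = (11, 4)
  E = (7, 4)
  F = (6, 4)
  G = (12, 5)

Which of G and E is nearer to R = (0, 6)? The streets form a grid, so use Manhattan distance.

E

d(R,G) = |0−12| + |6−5| = 12 + 1 = 13
d(R,E) = |0−7| + |6−4| = 7 + 2 = 9
13 > 9, so E is closer.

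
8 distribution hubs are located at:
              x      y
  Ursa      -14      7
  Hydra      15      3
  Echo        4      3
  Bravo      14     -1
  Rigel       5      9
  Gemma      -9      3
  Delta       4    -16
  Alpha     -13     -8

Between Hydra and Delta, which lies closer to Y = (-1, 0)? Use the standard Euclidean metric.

Hydra

Compare squared distances:
d²(Y, Hydra) = (-1−15)² + (0−3)² = 256 + 9 = 265
d²(Y, Delta) = (-1−4)² + (0−(-16))² = 25 + 256 = 281
265 < 281, so Hydra is closer.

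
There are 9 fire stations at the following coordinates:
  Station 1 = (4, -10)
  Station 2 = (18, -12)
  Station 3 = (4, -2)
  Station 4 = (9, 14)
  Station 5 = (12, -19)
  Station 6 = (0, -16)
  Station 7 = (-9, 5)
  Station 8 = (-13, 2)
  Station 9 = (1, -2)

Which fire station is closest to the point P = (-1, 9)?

Squared Euclidean distances:
d²(P, Station 1) = 25 + 361 = 386
d²(P, Station 2) = 361 + 441 = 802
d²(P, Station 3) = 25 + 121 = 146
d²(P, Station 4) = 100 + 25 = 125
d²(P, Station 5) = 169 + 784 = 953
d²(P, Station 6) = 1 + 625 = 626
d²(P, Station 7) = 64 + 16 = 80
d²(P, Station 8) = 144 + 49 = 193
d²(P, Station 9) = 4 + 121 = 125
Station 7 is nearest.

Station 7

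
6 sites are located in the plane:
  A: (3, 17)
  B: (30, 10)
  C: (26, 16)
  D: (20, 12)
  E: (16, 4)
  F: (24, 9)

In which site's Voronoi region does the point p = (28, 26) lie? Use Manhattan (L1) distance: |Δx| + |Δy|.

C

d(p,A) = |28−3| + |26−17| = 25 + 9 = 34
d(p,B) = |28−30| + |26−10| = 2 + 16 = 18
d(p,C) = |28−26| + |26−16| = 2 + 10 = 12
d(p,D) = |28−20| + |26−12| = 8 + 14 = 22
d(p,E) = |28−16| + |26−4| = 12 + 22 = 34
d(p,F) = |28−24| + |26−9| = 4 + 17 = 21
Minimum is at C.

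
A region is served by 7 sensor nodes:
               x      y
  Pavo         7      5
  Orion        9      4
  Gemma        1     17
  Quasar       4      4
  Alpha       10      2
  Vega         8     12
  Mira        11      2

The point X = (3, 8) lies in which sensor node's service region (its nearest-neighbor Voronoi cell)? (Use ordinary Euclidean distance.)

Squared Euclidean distances:
d²(X, Pavo) = (3−7)² + (8−5)² = 16 + 9 = 25
d²(X, Orion) = (3−9)² + (8−4)² = 36 + 16 = 52
d²(X, Gemma) = (3−1)² + (8−17)² = 4 + 81 = 85
d²(X, Quasar) = (3−4)² + (8−4)² = 1 + 16 = 17
d²(X, Alpha) = (3−10)² + (8−2)² = 49 + 36 = 85
d²(X, Vega) = (3−8)² + (8−12)² = 25 + 16 = 41
d²(X, Mira) = (3−11)² + (8−2)² = 64 + 36 = 100
Quasar is nearest.

Quasar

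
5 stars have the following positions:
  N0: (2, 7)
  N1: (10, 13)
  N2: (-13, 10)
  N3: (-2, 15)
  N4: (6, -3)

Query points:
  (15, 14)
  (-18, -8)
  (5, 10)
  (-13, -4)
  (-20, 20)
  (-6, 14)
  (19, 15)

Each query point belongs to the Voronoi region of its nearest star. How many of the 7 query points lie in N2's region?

3

(15, 14) — d² to each: N0:218, N1:26, N2:800, N3:290, N4:370 → nearest is N1
(-18, -8) — d² to each: N0:625, N1:1225, N2:349, N3:785, N4:601 → nearest is N2
(5, 10) — d² to each: N0:18, N1:34, N2:324, N3:74, N4:170 → nearest is N0
(-13, -4) — d² to each: N0:346, N1:818, N2:196, N3:482, N4:362 → nearest is N2
(-20, 20) — d² to each: N0:653, N1:949, N2:149, N3:349, N4:1205 → nearest is N2
(-6, 14) — d² to each: N0:113, N1:257, N2:65, N3:17, N4:433 → nearest is N3
(19, 15) — d² to each: N0:353, N1:85, N2:1049, N3:441, N4:493 → nearest is N1
3 of the 7 points have N2 as nearest.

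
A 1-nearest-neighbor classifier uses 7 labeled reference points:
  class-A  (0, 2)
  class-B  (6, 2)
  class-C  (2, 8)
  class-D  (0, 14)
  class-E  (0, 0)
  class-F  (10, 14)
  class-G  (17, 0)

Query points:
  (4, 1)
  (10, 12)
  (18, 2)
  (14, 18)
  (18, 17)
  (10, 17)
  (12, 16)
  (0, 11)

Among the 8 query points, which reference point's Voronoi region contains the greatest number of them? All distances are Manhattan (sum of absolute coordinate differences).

class-F

(4, 1) — d to each: class-A:5, class-B:3, class-C:9, class-D:17, class-E:5, class-F:19, class-G:14 → nearest is class-B
(10, 12) — d to each: class-A:20, class-B:14, class-C:12, class-D:12, class-E:22, class-F:2, class-G:19 → nearest is class-F
(18, 2) — d to each: class-A:18, class-B:12, class-C:22, class-D:30, class-E:20, class-F:20, class-G:3 → nearest is class-G
(14, 18) — d to each: class-A:30, class-B:24, class-C:22, class-D:18, class-E:32, class-F:8, class-G:21 → nearest is class-F
(18, 17) — d to each: class-A:33, class-B:27, class-C:25, class-D:21, class-E:35, class-F:11, class-G:18 → nearest is class-F
(10, 17) — d to each: class-A:25, class-B:19, class-C:17, class-D:13, class-E:27, class-F:3, class-G:24 → nearest is class-F
(12, 16) — d to each: class-A:26, class-B:20, class-C:18, class-D:14, class-E:28, class-F:4, class-G:21 → nearest is class-F
(0, 11) — d to each: class-A:9, class-B:15, class-C:5, class-D:3, class-E:11, class-F:13, class-G:28 → nearest is class-D
Tally — class-B:1, class-D:1, class-F:5, class-G:1. class-F captures the most (5).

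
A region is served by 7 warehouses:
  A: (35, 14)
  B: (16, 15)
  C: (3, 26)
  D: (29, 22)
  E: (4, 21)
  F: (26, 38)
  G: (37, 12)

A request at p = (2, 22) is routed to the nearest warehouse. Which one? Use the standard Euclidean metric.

Since √ is increasing, it suffices to compare squared distances:
|pA|² = (2−35)² + (22−14)² = 1089 + 64 = 1153
|pB|² = (2−16)² + (22−15)² = 196 + 49 = 245
|pC|² = (2−3)² + (22−26)² = 1 + 16 = 17
|pD|² = (2−29)² + (22−22)² = 729 + 0 = 729
|pE|² = (2−4)² + (22−21)² = 4 + 1 = 5
|pF|² = (2−26)² + (22−38)² = 576 + 256 = 832
|pG|² = (2−37)² + (22−12)² = 1225 + 100 = 1325
E is nearest.

E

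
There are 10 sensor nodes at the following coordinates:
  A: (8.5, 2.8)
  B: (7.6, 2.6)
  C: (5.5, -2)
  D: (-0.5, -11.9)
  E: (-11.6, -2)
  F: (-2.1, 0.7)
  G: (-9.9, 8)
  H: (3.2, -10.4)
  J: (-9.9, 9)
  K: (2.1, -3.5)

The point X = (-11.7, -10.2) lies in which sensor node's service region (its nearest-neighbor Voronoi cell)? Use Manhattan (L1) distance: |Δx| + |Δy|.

E

d(X,A) = 20.2 + 13 = 33.2
d(X,B) = 19.3 + 12.8 = 32.1
d(X,C) = 17.2 + 8.2 = 25.4
d(X,D) = 11.2 + 1.7 = 12.9
d(X,E) = 0.1 + 8.2 = 8.3
d(X,F) = 9.6 + 10.9 = 20.5
d(X,G) = 1.8 + 18.2 = 20
d(X,H) = 14.9 + 0.2 = 15.1
d(X,J) = 1.8 + 19.2 = 21
d(X,K) = 13.8 + 6.7 = 20.5
The smallest is to E, so X lies in the Voronoi region of E.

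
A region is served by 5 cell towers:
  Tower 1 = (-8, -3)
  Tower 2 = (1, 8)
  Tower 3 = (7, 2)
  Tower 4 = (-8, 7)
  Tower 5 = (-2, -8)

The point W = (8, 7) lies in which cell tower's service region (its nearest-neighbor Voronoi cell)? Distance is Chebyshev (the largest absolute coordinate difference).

d(W, Tower 1) = max(16, 10) = 16
d(W, Tower 2) = max(7, 1) = 7
d(W, Tower 3) = max(1, 5) = 5
d(W, Tower 4) = max(16, 0) = 16
d(W, Tower 5) = max(10, 15) = 15
Minimum is at Tower 3.

Tower 3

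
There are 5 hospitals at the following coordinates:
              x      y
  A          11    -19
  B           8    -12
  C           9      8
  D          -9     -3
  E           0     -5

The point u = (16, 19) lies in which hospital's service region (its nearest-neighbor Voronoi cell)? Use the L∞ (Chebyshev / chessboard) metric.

d(u,A) = max(5, 38) = 38
d(u,B) = max(8, 31) = 31
d(u,C) = max(7, 11) = 11
d(u,D) = max(25, 22) = 25
d(u,E) = max(16, 24) = 24
C is nearest.

C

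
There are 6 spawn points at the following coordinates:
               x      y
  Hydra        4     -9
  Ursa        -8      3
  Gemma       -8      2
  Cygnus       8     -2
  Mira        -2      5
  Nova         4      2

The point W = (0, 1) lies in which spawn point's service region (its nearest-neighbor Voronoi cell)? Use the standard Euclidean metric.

Nova

Since √ is increasing, it suffices to compare squared distances:
d²(W, Hydra) = (0−4)² + (1−(-9))² = 16 + 100 = 116
d²(W, Ursa) = (0−(-8))² + (1−3)² = 64 + 4 = 68
d²(W, Gemma) = (0−(-8))² + (1−2)² = 64 + 1 = 65
d²(W, Cygnus) = (0−8)² + (1−(-2))² = 64 + 9 = 73
d²(W, Mira) = (0−(-2))² + (1−5)² = 4 + 16 = 20
d²(W, Nova) = (0−4)² + (1−2)² = 16 + 1 = 17
Nova is nearest.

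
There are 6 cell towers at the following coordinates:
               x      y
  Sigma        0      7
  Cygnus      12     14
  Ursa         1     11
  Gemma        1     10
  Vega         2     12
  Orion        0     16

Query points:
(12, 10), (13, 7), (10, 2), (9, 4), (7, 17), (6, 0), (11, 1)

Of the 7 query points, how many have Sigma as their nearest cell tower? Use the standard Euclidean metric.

4

(12, 10) — d² to each: Sigma:153, Cygnus:16, Ursa:122, Gemma:121, Vega:104, Orion:180 → nearest is Cygnus
(13, 7) — d² to each: Sigma:169, Cygnus:50, Ursa:160, Gemma:153, Vega:146, Orion:250 → nearest is Cygnus
(10, 2) — d² to each: Sigma:125, Cygnus:148, Ursa:162, Gemma:145, Vega:164, Orion:296 → nearest is Sigma
(9, 4) — d² to each: Sigma:90, Cygnus:109, Ursa:113, Gemma:100, Vega:113, Orion:225 → nearest is Sigma
(7, 17) — d² to each: Sigma:149, Cygnus:34, Ursa:72, Gemma:85, Vega:50, Orion:50 → nearest is Cygnus
(6, 0) — d² to each: Sigma:85, Cygnus:232, Ursa:146, Gemma:125, Vega:160, Orion:292 → nearest is Sigma
(11, 1) — d² to each: Sigma:157, Cygnus:170, Ursa:200, Gemma:181, Vega:202, Orion:346 → nearest is Sigma
4 of the 7 points have Sigma as nearest.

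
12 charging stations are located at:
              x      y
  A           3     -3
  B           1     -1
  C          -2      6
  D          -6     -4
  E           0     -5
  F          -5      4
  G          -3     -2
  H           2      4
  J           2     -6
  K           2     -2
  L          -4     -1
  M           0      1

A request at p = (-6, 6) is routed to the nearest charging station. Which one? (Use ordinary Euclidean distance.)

F

Squared Euclidean distances:
|pA|² = (-6−3)² + (6−(-3))² = 81 + 81 = 162
|pB|² = (-6−1)² + (6−(-1))² = 49 + 49 = 98
|pC|² = (-6−(-2))² + (6−6)² = 16 + 0 = 16
|pD|² = (-6−(-6))² + (6−(-4))² = 0 + 100 = 100
|pE|² = (-6−0)² + (6−(-5))² = 36 + 121 = 157
|pF|² = (-6−(-5))² + (6−4)² = 1 + 4 = 5
|pG|² = (-6−(-3))² + (6−(-2))² = 9 + 64 = 73
|pH|² = (-6−2)² + (6−4)² = 64 + 4 = 68
|pJ|² = (-6−2)² + (6−(-6))² = 64 + 144 = 208
|pK|² = (-6−2)² + (6−(-2))² = 64 + 64 = 128
|pL|² = (-6−(-4))² + (6−(-1))² = 4 + 49 = 53
|pM|² = (-6−0)² + (6−1)² = 36 + 25 = 61
The smallest is to F, so p lies in the Voronoi region of F.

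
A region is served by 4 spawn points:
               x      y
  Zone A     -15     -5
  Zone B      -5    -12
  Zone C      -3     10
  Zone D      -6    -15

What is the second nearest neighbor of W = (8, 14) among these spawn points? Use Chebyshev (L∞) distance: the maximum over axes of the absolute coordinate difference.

d(W, Zone A) = max(23, 19) = 23
d(W, Zone B) = max(13, 26) = 26
d(W, Zone C) = max(11, 4) = 11
d(W, Zone D) = max(14, 29) = 29
Sorted ascending: Zone C, Zone A, Zone B, … — the second-nearest is Zone A.

Zone A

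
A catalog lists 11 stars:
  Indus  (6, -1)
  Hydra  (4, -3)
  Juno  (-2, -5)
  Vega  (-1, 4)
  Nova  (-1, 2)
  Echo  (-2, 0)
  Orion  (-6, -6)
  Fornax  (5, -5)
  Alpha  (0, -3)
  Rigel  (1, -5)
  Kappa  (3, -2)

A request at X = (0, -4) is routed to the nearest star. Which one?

Alpha

Squared Euclidean distances:
d²(X, Indus) = (0−6)² + (-4−(-1))² = 36 + 9 = 45
d²(X, Hydra) = (0−4)² + (-4−(-3))² = 16 + 1 = 17
d²(X, Juno) = (0−(-2))² + (-4−(-5))² = 4 + 1 = 5
d²(X, Vega) = (0−(-1))² + (-4−4)² = 1 + 64 = 65
d²(X, Nova) = (0−(-1))² + (-4−2)² = 1 + 36 = 37
d²(X, Echo) = (0−(-2))² + (-4−0)² = 4 + 16 = 20
d²(X, Orion) = (0−(-6))² + (-4−(-6))² = 36 + 4 = 40
d²(X, Fornax) = (0−5)² + (-4−(-5))² = 25 + 1 = 26
d²(X, Alpha) = (0−0)² + (-4−(-3))² = 0 + 1 = 1
d²(X, Rigel) = (0−1)² + (-4−(-5))² = 1 + 1 = 2
d²(X, Kappa) = (0−3)² + (-4−(-2))² = 9 + 4 = 13
Alpha is nearest.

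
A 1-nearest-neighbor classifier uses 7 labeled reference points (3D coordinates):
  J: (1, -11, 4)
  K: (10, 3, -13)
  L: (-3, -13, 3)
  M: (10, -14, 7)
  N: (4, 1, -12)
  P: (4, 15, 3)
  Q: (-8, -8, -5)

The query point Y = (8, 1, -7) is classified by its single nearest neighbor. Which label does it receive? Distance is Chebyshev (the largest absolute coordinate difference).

N

d(Y,J) = max(7, 12, 11) = 12
d(Y,K) = max(2, 2, 6) = 6
d(Y,L) = max(11, 14, 10) = 14
d(Y,M) = max(2, 15, 14) = 15
d(Y,N) = max(4, 0, 5) = 5
d(Y,P) = max(4, 14, 10) = 14
d(Y,Q) = max(16, 9, 2) = 16
Minimum is at N.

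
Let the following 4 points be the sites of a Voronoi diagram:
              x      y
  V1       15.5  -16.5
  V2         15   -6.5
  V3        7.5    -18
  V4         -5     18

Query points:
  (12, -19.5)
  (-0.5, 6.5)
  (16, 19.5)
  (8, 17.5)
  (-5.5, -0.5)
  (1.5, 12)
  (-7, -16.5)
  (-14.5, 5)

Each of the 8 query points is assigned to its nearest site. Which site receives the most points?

V4

(12, -19.5) — d² to each: V1:21.25, V2:178, V3:22.5, V4:1695.25 → nearest is V1
(-0.5, 6.5) — d² to each: V1:785, V2:409.25, V3:664.25, V4:152.5 → nearest is V4
(16, 19.5) — d² to each: V1:1296.25, V2:677, V3:1478.5, V4:443.25 → nearest is V4
(8, 17.5) — d² to each: V1:1212.25, V2:625, V3:1260.5, V4:169.25 → nearest is V4
(-5.5, -0.5) — d² to each: V1:697, V2:456.25, V3:475.25, V4:342.5 → nearest is V4
(1.5, 12) — d² to each: V1:1008.25, V2:524.5, V3:936, V4:78.25 → nearest is V4
(-7, -16.5) — d² to each: V1:506.25, V2:584, V3:212.5, V4:1194.25 → nearest is V3
(-14.5, 5) — d² to each: V1:1362.25, V2:1002.5, V3:1013, V4:259.25 → nearest is V4
Tally — V1:1, V3:1, V4:6. V4 captures the most (6).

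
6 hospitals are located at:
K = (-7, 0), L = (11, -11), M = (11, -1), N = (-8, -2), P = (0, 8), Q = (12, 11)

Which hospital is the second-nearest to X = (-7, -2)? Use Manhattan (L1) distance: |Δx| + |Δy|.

d(X,K) = |-7−(-7)| + |-2−0| = 0 + 2 = 2
d(X,L) = |-7−11| + |-2−(-11)| = 18 + 9 = 27
d(X,M) = |-7−11| + |-2−(-1)| = 18 + 1 = 19
d(X,N) = |-7−(-8)| + |-2−(-2)| = 1 + 0 = 1
d(X,P) = |-7−0| + |-2−8| = 7 + 10 = 17
d(X,Q) = |-7−12| + |-2−11| = 19 + 13 = 32
Sorted ascending: N, K, P, … — the second-nearest is K.

K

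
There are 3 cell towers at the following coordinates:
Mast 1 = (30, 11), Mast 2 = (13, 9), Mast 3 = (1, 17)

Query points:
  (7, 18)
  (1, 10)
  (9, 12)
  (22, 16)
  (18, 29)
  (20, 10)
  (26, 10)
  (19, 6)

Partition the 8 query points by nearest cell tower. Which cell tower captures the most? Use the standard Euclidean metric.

(7, 18) — d² to each: Mast 1:578, Mast 2:117, Mast 3:37 → nearest is Mast 3
(1, 10) — d² to each: Mast 1:842, Mast 2:145, Mast 3:49 → nearest is Mast 3
(9, 12) — d² to each: Mast 1:442, Mast 2:25, Mast 3:89 → nearest is Mast 2
(22, 16) — d² to each: Mast 1:89, Mast 2:130, Mast 3:442 → nearest is Mast 1
(18, 29) — d² to each: Mast 1:468, Mast 2:425, Mast 3:433 → nearest is Mast 2
(20, 10) — d² to each: Mast 1:101, Mast 2:50, Mast 3:410 → nearest is Mast 2
(26, 10) — d² to each: Mast 1:17, Mast 2:170, Mast 3:674 → nearest is Mast 1
(19, 6) — d² to each: Mast 1:146, Mast 2:45, Mast 3:445 → nearest is Mast 2
Tally — Mast 1:2, Mast 2:4, Mast 3:2. Mast 2 captures the most (4).

Mast 2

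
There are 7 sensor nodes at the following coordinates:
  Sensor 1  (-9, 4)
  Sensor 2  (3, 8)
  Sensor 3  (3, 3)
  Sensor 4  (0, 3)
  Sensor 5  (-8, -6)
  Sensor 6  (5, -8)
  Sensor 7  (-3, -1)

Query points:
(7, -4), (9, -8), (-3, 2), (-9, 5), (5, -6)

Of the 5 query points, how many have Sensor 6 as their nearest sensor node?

3

(7, -4) — d² to each: Sensor 1:320, Sensor 2:160, Sensor 3:65, Sensor 4:98, Sensor 5:229, Sensor 6:20, Sensor 7:109 → nearest is Sensor 6
(9, -8) — d² to each: Sensor 1:468, Sensor 2:292, Sensor 3:157, Sensor 4:202, Sensor 5:293, Sensor 6:16, Sensor 7:193 → nearest is Sensor 6
(-3, 2) — d² to each: Sensor 1:40, Sensor 2:72, Sensor 3:37, Sensor 4:10, Sensor 5:89, Sensor 6:164, Sensor 7:9 → nearest is Sensor 7
(-9, 5) — d² to each: Sensor 1:1, Sensor 2:153, Sensor 3:148, Sensor 4:85, Sensor 5:122, Sensor 6:365, Sensor 7:72 → nearest is Sensor 1
(5, -6) — d² to each: Sensor 1:296, Sensor 2:200, Sensor 3:85, Sensor 4:106, Sensor 5:169, Sensor 6:4, Sensor 7:89 → nearest is Sensor 6
3 of the 5 points have Sensor 6 as nearest.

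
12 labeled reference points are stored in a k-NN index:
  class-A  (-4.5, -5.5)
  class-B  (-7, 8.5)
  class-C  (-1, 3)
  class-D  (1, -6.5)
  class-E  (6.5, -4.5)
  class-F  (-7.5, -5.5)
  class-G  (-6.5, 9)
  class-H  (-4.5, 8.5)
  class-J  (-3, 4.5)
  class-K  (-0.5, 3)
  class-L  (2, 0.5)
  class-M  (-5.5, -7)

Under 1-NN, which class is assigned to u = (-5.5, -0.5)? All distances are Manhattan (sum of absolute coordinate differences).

d(u, class-A) = 1 + 5 = 6
d(u, class-B) = 1.5 + 9 = 10.5
d(u, class-C) = 4.5 + 3.5 = 8
d(u, class-D) = 6.5 + 6 = 12.5
d(u, class-E) = 12 + 4 = 16
d(u, class-F) = 2 + 5 = 7
d(u, class-G) = 1 + 9.5 = 10.5
d(u, class-H) = 1 + 9 = 10
d(u, class-J) = 2.5 + 5 = 7.5
d(u, class-K) = 5 + 3.5 = 8.5
d(u, class-L) = 7.5 + 1 = 8.5
d(u, class-M) = 0 + 6.5 = 6.5
Minimum is at class-A.

class-A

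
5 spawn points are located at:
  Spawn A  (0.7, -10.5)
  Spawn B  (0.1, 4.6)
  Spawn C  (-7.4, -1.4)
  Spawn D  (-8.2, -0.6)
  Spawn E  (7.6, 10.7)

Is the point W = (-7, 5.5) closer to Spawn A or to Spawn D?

Compare squared distances:
d²(W, Spawn A) = (-7−0.7)² + (5.5−(-10.5))² = 59.29 + 256 = 315.29
d²(W, Spawn D) = (-7−(-8.2))² + (5.5−(-0.6))² = 1.44 + 37.21 = 38.65
315.29 > 38.65, so Spawn D is closer.

Spawn D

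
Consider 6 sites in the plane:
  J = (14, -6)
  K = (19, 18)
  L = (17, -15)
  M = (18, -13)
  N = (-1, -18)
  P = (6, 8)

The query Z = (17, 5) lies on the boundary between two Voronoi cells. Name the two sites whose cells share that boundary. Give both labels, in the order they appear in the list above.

Squared distances from Z to each site:
|ZJ|² = 9 + 121 = 130
|ZK|² = 4 + 169 = 173
|ZL|² = 0 + 400 = 400
|ZM|² = 1 + 324 = 325
|ZN|² = 324 + 529 = 853
|ZP|² = 121 + 9 = 130
Z is equidistant from J and P (both at squared distance 130), and every other site is strictly farther — so Z lies on the J–P Voronoi edge.

J and P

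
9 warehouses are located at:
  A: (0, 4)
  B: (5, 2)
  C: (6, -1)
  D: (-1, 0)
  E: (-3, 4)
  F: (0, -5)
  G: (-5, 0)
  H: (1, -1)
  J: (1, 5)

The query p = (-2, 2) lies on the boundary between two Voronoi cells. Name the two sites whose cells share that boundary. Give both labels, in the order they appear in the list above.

D and E

Squared distances from p to each site:
|pA|² = (-2−0)² + (2−4)² = 4 + 4 = 8
|pB|² = (-2−5)² + (2−2)² = 49 + 0 = 49
|pC|² = (-2−6)² + (2−(-1))² = 64 + 9 = 73
|pD|² = (-2−(-1))² + (2−0)² = 1 + 4 = 5
|pE|² = (-2−(-3))² + (2−4)² = 1 + 4 = 5
|pF|² = (-2−0)² + (2−(-5))² = 4 + 49 = 53
|pG|² = (-2−(-5))² + (2−0)² = 9 + 4 = 13
|pH|² = (-2−1)² + (2−(-1))² = 9 + 9 = 18
|pJ|² = (-2−1)² + (2−5)² = 9 + 9 = 18
p is equidistant from D and E (both at squared distance 5), and every other site is strictly farther — so p lies on the D–E Voronoi edge.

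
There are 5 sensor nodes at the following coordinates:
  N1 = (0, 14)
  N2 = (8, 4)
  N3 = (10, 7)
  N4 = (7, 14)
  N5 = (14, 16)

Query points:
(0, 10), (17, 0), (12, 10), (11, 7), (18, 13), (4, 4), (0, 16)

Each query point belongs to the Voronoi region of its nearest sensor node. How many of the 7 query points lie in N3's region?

2

(0, 10) — d² to each: N1:16, N2:100, N3:109, N4:65, N5:232 → nearest is N1
(17, 0) — d² to each: N1:485, N2:97, N3:98, N4:296, N5:265 → nearest is N2
(12, 10) — d² to each: N1:160, N2:52, N3:13, N4:41, N5:40 → nearest is N3
(11, 7) — d² to each: N1:170, N2:18, N3:1, N4:65, N5:90 → nearest is N3
(18, 13) — d² to each: N1:325, N2:181, N3:100, N4:122, N5:25 → nearest is N5
(4, 4) — d² to each: N1:116, N2:16, N3:45, N4:109, N5:244 → nearest is N2
(0, 16) — d² to each: N1:4, N2:208, N3:181, N4:53, N5:196 → nearest is N1
2 of the 7 points have N3 as nearest.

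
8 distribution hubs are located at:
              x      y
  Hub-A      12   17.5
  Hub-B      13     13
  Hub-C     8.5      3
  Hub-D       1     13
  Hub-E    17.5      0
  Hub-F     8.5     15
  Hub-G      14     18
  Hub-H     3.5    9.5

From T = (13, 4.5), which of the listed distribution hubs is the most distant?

Hub-D

Compare squared distances (the ordering matches that of the actual distances):
d²(T, Hub-A) = 1 + 169 = 170
d²(T, Hub-B) = 0 + 72.25 = 72.25
d²(T, Hub-C) = 20.25 + 2.25 = 22.5
d²(T, Hub-D) = 144 + 72.25 = 216.25
d²(T, Hub-E) = 20.25 + 20.25 = 40.5
d²(T, Hub-F) = 20.25 + 110.25 = 130.5
d²(T, Hub-G) = 1 + 182.25 = 183.25
d²(T, Hub-H) = 90.25 + 25 = 115.25
The largest is to Hub-D.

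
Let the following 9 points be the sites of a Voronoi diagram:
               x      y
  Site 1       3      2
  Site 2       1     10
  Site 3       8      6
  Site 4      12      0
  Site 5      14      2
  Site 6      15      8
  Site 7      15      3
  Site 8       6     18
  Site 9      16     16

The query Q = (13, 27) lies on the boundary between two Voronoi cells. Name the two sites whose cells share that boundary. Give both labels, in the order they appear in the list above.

Squared distances from Q to each site:
d²(Q, Site 1) = 100 + 625 = 725
d²(Q, Site 2) = 144 + 289 = 433
d²(Q, Site 3) = 25 + 441 = 466
d²(Q, Site 4) = 1 + 729 = 730
d²(Q, Site 5) = 1 + 625 = 626
d²(Q, Site 6) = 4 + 361 = 365
d²(Q, Site 7) = 4 + 576 = 580
d²(Q, Site 8) = 49 + 81 = 130
d²(Q, Site 9) = 9 + 121 = 130
Q is equidistant from Site 8 and Site 9 (both at squared distance 130), and every other site is strictly farther — so Q lies on the Site 8–Site 9 Voronoi edge.

Site 8 and Site 9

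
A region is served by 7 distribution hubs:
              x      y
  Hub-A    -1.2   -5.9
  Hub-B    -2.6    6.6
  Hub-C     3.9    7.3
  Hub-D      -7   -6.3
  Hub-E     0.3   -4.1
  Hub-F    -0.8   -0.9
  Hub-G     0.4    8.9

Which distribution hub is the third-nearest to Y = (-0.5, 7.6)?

Compare squared distances (the ordering matches that of the actual distances):
d²(Y, Hub-A) = (-0.5−(-1.2))² + (7.6−(-5.9))² = 0.49 + 182.25 = 182.74
d²(Y, Hub-B) = (-0.5−(-2.6))² + (7.6−6.6)² = 4.41 + 1 = 5.41
d²(Y, Hub-C) = (-0.5−3.9)² + (7.6−7.3)² = 19.36 + 0.09 = 19.45
d²(Y, Hub-D) = (-0.5−(-7))² + (7.6−(-6.3))² = 42.25 + 193.21 = 235.46
d²(Y, Hub-E) = (-0.5−0.3)² + (7.6−(-4.1))² = 0.64 + 136.89 = 137.53
d²(Y, Hub-F) = (-0.5−(-0.8))² + (7.6−(-0.9))² = 0.09 + 72.25 = 72.34
d²(Y, Hub-G) = (-0.5−0.4)² + (7.6−8.9)² = 0.81 + 1.69 = 2.5
Sorted ascending: Hub-G, Hub-B, Hub-C, Hub-F, … — the third-nearest is Hub-C.

Hub-C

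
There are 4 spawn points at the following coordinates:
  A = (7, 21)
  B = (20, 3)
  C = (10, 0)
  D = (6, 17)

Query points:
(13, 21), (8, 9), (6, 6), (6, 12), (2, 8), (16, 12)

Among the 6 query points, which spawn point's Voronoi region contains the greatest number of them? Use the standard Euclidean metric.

D

(13, 21) — d² to each: A:36, B:373, C:450, D:65 → nearest is A
(8, 9) — d² to each: A:145, B:180, C:85, D:68 → nearest is D
(6, 6) — d² to each: A:226, B:205, C:52, D:121 → nearest is C
(6, 12) — d² to each: A:82, B:277, C:160, D:25 → nearest is D
(2, 8) — d² to each: A:194, B:349, C:128, D:97 → nearest is D
(16, 12) — d² to each: A:162, B:97, C:180, D:125 → nearest is B
Tally — A:1, B:1, C:1, D:3. D captures the most (3).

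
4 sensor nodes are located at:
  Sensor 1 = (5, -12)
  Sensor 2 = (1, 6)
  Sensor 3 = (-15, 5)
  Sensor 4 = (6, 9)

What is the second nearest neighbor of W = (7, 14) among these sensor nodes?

Sensor 2

Since √ is increasing, it suffices to compare squared distances:
d²(W, Sensor 1) = (7−5)² + (14−(-12))² = 4 + 676 = 680
d²(W, Sensor 2) = (7−1)² + (14−6)² = 36 + 64 = 100
d²(W, Sensor 3) = (7−(-15))² + (14−5)² = 484 + 81 = 565
d²(W, Sensor 4) = (7−6)² + (14−9)² = 1 + 25 = 26
Sorted ascending: Sensor 4, Sensor 2, Sensor 3, … — the second-nearest is Sensor 2.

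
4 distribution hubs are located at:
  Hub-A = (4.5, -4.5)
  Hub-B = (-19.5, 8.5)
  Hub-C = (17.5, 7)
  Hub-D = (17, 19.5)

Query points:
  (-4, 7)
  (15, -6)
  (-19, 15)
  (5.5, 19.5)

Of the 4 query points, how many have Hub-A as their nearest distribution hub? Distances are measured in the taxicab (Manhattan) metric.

(-4, 7) — d to each: Hub-A:20, Hub-B:17, Hub-C:21.5, Hub-D:33.5 → nearest is Hub-B
(15, -6) — d to each: Hub-A:12, Hub-B:49, Hub-C:15.5, Hub-D:27.5 → nearest is Hub-A
(-19, 15) — d to each: Hub-A:43, Hub-B:7, Hub-C:44.5, Hub-D:40.5 → nearest is Hub-B
(5.5, 19.5) — d to each: Hub-A:25, Hub-B:36, Hub-C:24.5, Hub-D:11.5 → nearest is Hub-D
1 of the 4 points has Hub-A as nearest.

1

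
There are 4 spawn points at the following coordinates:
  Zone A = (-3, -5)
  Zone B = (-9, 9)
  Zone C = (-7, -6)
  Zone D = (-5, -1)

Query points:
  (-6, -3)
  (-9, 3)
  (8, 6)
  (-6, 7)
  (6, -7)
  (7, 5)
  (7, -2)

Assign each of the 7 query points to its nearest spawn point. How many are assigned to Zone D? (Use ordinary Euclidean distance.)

(-6, -3) — d² to each: Zone A:13, Zone B:153, Zone C:10, Zone D:5 → nearest is Zone D
(-9, 3) — d² to each: Zone A:100, Zone B:36, Zone C:85, Zone D:32 → nearest is Zone D
(8, 6) — d² to each: Zone A:242, Zone B:298, Zone C:369, Zone D:218 → nearest is Zone D
(-6, 7) — d² to each: Zone A:153, Zone B:13, Zone C:170, Zone D:65 → nearest is Zone B
(6, -7) — d² to each: Zone A:85, Zone B:481, Zone C:170, Zone D:157 → nearest is Zone A
(7, 5) — d² to each: Zone A:200, Zone B:272, Zone C:317, Zone D:180 → nearest is Zone D
(7, -2) — d² to each: Zone A:109, Zone B:377, Zone C:212, Zone D:145 → nearest is Zone A
4 of the 7 points have Zone D as nearest.

4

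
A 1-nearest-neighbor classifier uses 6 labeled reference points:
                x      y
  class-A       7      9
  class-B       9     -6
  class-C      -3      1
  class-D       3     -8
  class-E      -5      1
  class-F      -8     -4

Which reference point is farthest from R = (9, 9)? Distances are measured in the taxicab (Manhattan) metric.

d(R, class-A) = |9−7| + |9−9| = 2 + 0 = 2
d(R, class-B) = |9−9| + |9−(-6)| = 0 + 15 = 15
d(R, class-C) = |9−(-3)| + |9−1| = 12 + 8 = 20
d(R, class-D) = |9−3| + |9−(-8)| = 6 + 17 = 23
d(R, class-E) = |9−(-5)| + |9−1| = 14 + 8 = 22
d(R, class-F) = |9−(-8)| + |9−(-4)| = 17 + 13 = 30
The largest is to class-F.

class-F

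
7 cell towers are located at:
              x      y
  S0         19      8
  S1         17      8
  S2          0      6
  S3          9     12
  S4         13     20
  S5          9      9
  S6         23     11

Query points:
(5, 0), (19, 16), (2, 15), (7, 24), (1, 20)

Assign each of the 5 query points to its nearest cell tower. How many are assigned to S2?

1

(5, 0) — d² to each: S0:260, S1:208, S2:61, S3:160, S4:464, S5:97, S6:445 → nearest is S2
(19, 16) — d² to each: S0:64, S1:68, S2:461, S3:116, S4:52, S5:149, S6:41 → nearest is S6
(2, 15) — d² to each: S0:338, S1:274, S2:85, S3:58, S4:146, S5:85, S6:457 → nearest is S3
(7, 24) — d² to each: S0:400, S1:356, S2:373, S3:148, S4:52, S5:229, S6:425 → nearest is S4
(1, 20) — d² to each: S0:468, S1:400, S2:197, S3:128, S4:144, S5:185, S6:565 → nearest is S3
1 of the 5 points has S2 as nearest.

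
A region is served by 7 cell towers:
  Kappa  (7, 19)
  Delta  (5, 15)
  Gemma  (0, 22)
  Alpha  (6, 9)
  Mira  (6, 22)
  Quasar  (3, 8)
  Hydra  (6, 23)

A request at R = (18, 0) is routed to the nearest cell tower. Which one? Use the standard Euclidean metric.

Squared Euclidean distances:
d²(R, Kappa) = (18−7)² + (0−19)² = 121 + 361 = 482
d²(R, Delta) = (18−5)² + (0−15)² = 169 + 225 = 394
d²(R, Gemma) = (18−0)² + (0−22)² = 324 + 484 = 808
d²(R, Alpha) = (18−6)² + (0−9)² = 144 + 81 = 225
d²(R, Mira) = (18−6)² + (0−22)² = 144 + 484 = 628
d²(R, Quasar) = (18−3)² + (0−8)² = 225 + 64 = 289
d²(R, Hydra) = (18−6)² + (0−23)² = 144 + 529 = 673
Alpha is nearest.

Alpha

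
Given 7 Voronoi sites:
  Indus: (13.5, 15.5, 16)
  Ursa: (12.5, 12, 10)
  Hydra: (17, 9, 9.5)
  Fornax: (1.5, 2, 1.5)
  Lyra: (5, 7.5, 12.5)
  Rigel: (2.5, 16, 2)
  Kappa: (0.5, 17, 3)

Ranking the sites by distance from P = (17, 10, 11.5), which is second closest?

Squared Euclidean distances:
d²(P, Indus) = (17−13.5)² + (10−15.5)² + (11.5−16)² = 12.25 + 30.25 + 20.25 = 62.75
d²(P, Ursa) = (17−12.5)² + (10−12)² + (11.5−10)² = 20.25 + 4 + 2.25 = 26.5
d²(P, Hydra) = (17−17)² + (10−9)² + (11.5−9.5)² = 0 + 1 + 4 = 5
d²(P, Fornax) = (17−1.5)² + (10−2)² + (11.5−1.5)² = 240.25 + 64 + 100 = 404.25
d²(P, Lyra) = (17−5)² + (10−7.5)² + (11.5−12.5)² = 144 + 6.25 + 1 = 151.25
d²(P, Rigel) = (17−2.5)² + (10−16)² + (11.5−2)² = 210.25 + 36 + 90.25 = 336.5
d²(P, Kappa) = (17−0.5)² + (10−17)² + (11.5−3)² = 272.25 + 49 + 72.25 = 393.5
Sorted ascending: Hydra, Ursa, Indus, … — the second-nearest is Ursa.

Ursa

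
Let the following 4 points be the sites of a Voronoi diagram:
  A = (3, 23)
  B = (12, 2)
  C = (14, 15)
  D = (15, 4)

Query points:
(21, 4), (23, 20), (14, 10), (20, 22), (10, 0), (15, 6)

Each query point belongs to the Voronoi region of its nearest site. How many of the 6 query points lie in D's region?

(21, 4) — d² to each: A:685, B:85, C:170, D:36 → nearest is D
(23, 20) — d² to each: A:409, B:445, C:106, D:320 → nearest is C
(14, 10) — d² to each: A:290, B:68, C:25, D:37 → nearest is C
(20, 22) — d² to each: A:290, B:464, C:85, D:349 → nearest is C
(10, 0) — d² to each: A:578, B:8, C:241, D:41 → nearest is B
(15, 6) — d² to each: A:433, B:25, C:82, D:4 → nearest is D
2 of the 6 points have D as nearest.

2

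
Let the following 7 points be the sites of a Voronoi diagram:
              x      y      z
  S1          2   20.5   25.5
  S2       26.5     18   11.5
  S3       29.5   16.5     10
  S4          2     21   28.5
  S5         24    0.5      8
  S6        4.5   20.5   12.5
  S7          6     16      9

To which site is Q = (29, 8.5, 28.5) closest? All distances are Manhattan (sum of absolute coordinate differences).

d(Q,S1) = |29−2| + |8.5−20.5| + |28.5−25.5| = 27 + 12 + 3 = 42
d(Q,S2) = |29−26.5| + |8.5−18| + |28.5−11.5| = 2.5 + 9.5 + 17 = 29
d(Q,S3) = |29−29.5| + |8.5−16.5| + |28.5−10| = 0.5 + 8 + 18.5 = 27
d(Q,S4) = |29−2| + |8.5−21| + |28.5−28.5| = 27 + 12.5 + 0 = 39.5
d(Q,S5) = |29−24| + |8.5−0.5| + |28.5−8| = 5 + 8 + 20.5 = 33.5
d(Q,S6) = |29−4.5| + |8.5−20.5| + |28.5−12.5| = 24.5 + 12 + 16 = 52.5
d(Q,S7) = |29−6| + |8.5−16| + |28.5−9| = 23 + 7.5 + 19.5 = 50
The smallest is to S3, so Q lies in the Voronoi region of S3.

S3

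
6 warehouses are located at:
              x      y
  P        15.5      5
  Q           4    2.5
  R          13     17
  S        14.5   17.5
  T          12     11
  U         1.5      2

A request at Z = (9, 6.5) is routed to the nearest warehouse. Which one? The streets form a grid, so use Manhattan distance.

T

d(Z,P) = |9−15.5| + |6.5−5| = 6.5 + 1.5 = 8
d(Z,Q) = |9−4| + |6.5−2.5| = 5 + 4 = 9
d(Z,R) = |9−13| + |6.5−17| = 4 + 10.5 = 14.5
d(Z,S) = |9−14.5| + |6.5−17.5| = 5.5 + 11 = 16.5
d(Z,T) = |9−12| + |6.5−11| = 3 + 4.5 = 7.5
d(Z,U) = |9−1.5| + |6.5−2| = 7.5 + 4.5 = 12
The smallest is to T, so Z lies in the Voronoi region of T.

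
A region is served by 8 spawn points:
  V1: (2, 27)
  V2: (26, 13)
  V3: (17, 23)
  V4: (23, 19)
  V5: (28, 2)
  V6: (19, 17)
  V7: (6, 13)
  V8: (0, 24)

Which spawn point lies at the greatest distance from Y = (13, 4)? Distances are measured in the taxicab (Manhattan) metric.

V1

d(Y,V1) = 11 + 23 = 34
d(Y,V2) = 13 + 9 = 22
d(Y,V3) = 4 + 19 = 23
d(Y,V4) = 10 + 15 = 25
d(Y,V5) = 15 + 2 = 17
d(Y,V6) = 6 + 13 = 19
d(Y,V7) = 7 + 9 = 16
d(Y,V8) = 13 + 20 = 33
The largest is to V1.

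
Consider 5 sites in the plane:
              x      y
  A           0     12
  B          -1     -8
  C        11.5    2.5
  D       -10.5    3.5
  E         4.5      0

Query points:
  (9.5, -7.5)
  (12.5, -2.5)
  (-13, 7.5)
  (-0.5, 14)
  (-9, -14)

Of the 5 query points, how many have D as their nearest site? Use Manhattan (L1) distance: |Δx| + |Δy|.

(9.5, -7.5) — d to each: A:29, B:11, C:12, D:31, E:12.5 → nearest is B
(12.5, -2.5) — d to each: A:27, B:19, C:6, D:29, E:10.5 → nearest is C
(-13, 7.5) — d to each: A:17.5, B:27.5, C:29.5, D:6.5, E:25 → nearest is D
(-0.5, 14) — d to each: A:2.5, B:22.5, C:23.5, D:20.5, E:19 → nearest is A
(-9, -14) — d to each: A:35, B:14, C:37, D:19, E:27.5 → nearest is B
1 of the 5 points has D as nearest.

1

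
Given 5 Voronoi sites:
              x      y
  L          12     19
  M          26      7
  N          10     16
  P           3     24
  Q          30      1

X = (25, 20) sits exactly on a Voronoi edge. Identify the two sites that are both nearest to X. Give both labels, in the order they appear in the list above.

L and M

Squared distances from X to each site:
|XL|² = (25−12)² + (20−19)² = 169 + 1 = 170
|XM|² = (25−26)² + (20−7)² = 1 + 169 = 170
|XN|² = (25−10)² + (20−16)² = 225 + 16 = 241
|XP|² = (25−3)² + (20−24)² = 484 + 16 = 500
|XQ|² = (25−30)² + (20−1)² = 25 + 361 = 386
X is equidistant from L and M (both at squared distance 170), and every other site is strictly farther — so X lies on the L–M Voronoi edge.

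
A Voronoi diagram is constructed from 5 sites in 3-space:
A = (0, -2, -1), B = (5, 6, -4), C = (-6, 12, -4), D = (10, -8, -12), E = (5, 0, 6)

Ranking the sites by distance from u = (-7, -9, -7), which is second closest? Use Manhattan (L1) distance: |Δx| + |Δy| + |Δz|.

D

d(u,A) = |-7−0| + |-9−(-2)| + |-7−(-1)| = 7 + 7 + 6 = 20
d(u,B) = |-7−5| + |-9−6| + |-7−(-4)| = 12 + 15 + 3 = 30
d(u,C) = |-7−(-6)| + |-9−12| + |-7−(-4)| = 1 + 21 + 3 = 25
d(u,D) = |-7−10| + |-9−(-8)| + |-7−(-12)| = 17 + 1 + 5 = 23
d(u,E) = |-7−5| + |-9−0| + |-7−6| = 12 + 9 + 13 = 34
Sorted ascending: A, D, C, … — the second-nearest is D.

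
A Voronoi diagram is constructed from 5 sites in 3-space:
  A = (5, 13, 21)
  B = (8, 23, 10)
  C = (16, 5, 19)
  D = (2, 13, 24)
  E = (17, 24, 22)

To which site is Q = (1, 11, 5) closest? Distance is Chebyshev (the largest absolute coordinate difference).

B

d(Q,A) = max(4, 2, 16) = 16
d(Q,B) = max(7, 12, 5) = 12
d(Q,C) = max(15, 6, 14) = 15
d(Q,D) = max(1, 2, 19) = 19
d(Q,E) = max(16, 13, 17) = 17
B is nearest.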